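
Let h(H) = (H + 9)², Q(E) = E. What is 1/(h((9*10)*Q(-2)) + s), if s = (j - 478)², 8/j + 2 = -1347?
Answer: 1819801/469018529941 ≈ 3.8800e-6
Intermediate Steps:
j = -8/1349 (j = 8/(-2 - 1347) = 8/(-1349) = 8*(-1/1349) = -8/1349 ≈ -0.0059303)
h(H) = (9 + H)²
s = 415805728900/1819801 (s = (-8/1349 - 478)² = (-644830/1349)² = 415805728900/1819801 ≈ 2.2849e+5)
1/(h((9*10)*Q(-2)) + s) = 1/((9 + (9*10)*(-2))² + 415805728900/1819801) = 1/((9 + 90*(-2))² + 415805728900/1819801) = 1/((9 - 180)² + 415805728900/1819801) = 1/((-171)² + 415805728900/1819801) = 1/(29241 + 415805728900/1819801) = 1/(469018529941/1819801) = 1819801/469018529941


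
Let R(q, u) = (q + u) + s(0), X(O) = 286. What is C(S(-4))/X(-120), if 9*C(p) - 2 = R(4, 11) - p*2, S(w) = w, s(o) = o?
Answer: 25/2574 ≈ 0.0097125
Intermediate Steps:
R(q, u) = q + u (R(q, u) = (q + u) + 0 = q + u)
C(p) = 17/9 - 2*p/9 (C(p) = 2/9 + ((4 + 11) - p*2)/9 = 2/9 + (15 - 2*p)/9 = 2/9 + (5/3 - 2*p/9) = 17/9 - 2*p/9)
C(S(-4))/X(-120) = (17/9 - 2/9*(-4))/286 = (17/9 + 8/9)*(1/286) = (25/9)*(1/286) = 25/2574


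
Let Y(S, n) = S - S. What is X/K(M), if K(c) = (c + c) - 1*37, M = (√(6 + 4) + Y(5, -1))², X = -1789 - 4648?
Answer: 6437/17 ≈ 378.65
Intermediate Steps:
Y(S, n) = 0
X = -6437
M = 10 (M = (√(6 + 4) + 0)² = (√10 + 0)² = (√10)² = 10)
K(c) = -37 + 2*c (K(c) = 2*c - 37 = -37 + 2*c)
X/K(M) = -6437/(-37 + 2*10) = -6437/(-37 + 20) = -6437/(-17) = -6437*(-1/17) = 6437/17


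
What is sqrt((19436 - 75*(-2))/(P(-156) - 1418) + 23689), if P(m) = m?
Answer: 5*sqrt(586581006)/787 ≈ 153.87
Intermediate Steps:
sqrt((19436 - 75*(-2))/(P(-156) - 1418) + 23689) = sqrt((19436 - 75*(-2))/(-156 - 1418) + 23689) = sqrt((19436 + 150)/(-1574) + 23689) = sqrt(19586*(-1/1574) + 23689) = sqrt(-9793/787 + 23689) = sqrt(18633450/787) = 5*sqrt(586581006)/787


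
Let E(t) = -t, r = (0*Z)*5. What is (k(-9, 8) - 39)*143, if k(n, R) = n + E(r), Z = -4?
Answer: -6864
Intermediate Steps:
r = 0 (r = (0*(-4))*5 = 0*5 = 0)
k(n, R) = n (k(n, R) = n - 1*0 = n + 0 = n)
(k(-9, 8) - 39)*143 = (-9 - 39)*143 = -48*143 = -6864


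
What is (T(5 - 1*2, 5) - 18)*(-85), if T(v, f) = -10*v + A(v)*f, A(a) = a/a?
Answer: 3655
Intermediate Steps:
A(a) = 1
T(v, f) = f - 10*v (T(v, f) = -10*v + 1*f = -10*v + f = f - 10*v)
(T(5 - 1*2, 5) - 18)*(-85) = ((5 - 10*(5 - 1*2)) - 18)*(-85) = ((5 - 10*(5 - 2)) - 18)*(-85) = ((5 - 10*3) - 18)*(-85) = ((5 - 30) - 18)*(-85) = (-25 - 18)*(-85) = -43*(-85) = 3655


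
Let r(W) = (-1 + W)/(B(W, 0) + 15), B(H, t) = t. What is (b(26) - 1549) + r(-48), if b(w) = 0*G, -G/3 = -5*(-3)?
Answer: -23284/15 ≈ -1552.3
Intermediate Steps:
G = -45 (G = -(-15)*(-3) = -3*15 = -45)
b(w) = 0 (b(w) = 0*(-45) = 0)
r(W) = -1/15 + W/15 (r(W) = (-1 + W)/(0 + 15) = (-1 + W)/15 = (-1 + W)*(1/15) = -1/15 + W/15)
(b(26) - 1549) + r(-48) = (0 - 1549) + (-1/15 + (1/15)*(-48)) = -1549 + (-1/15 - 16/5) = -1549 - 49/15 = -23284/15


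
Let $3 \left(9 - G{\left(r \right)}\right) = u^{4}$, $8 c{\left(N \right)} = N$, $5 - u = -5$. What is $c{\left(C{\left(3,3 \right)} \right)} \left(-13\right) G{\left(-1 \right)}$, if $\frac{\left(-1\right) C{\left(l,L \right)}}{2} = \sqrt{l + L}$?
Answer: $- \frac{129649 \sqrt{6}}{12} \approx -26465.0$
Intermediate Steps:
$u = 10$ ($u = 5 - -5 = 5 + 5 = 10$)
$C{\left(l,L \right)} = - 2 \sqrt{L + l}$ ($C{\left(l,L \right)} = - 2 \sqrt{l + L} = - 2 \sqrt{L + l}$)
$c{\left(N \right)} = \frac{N}{8}$
$G{\left(r \right)} = - \frac{9973}{3}$ ($G{\left(r \right)} = 9 - \frac{10^{4}}{3} = 9 - \frac{10000}{3} = - \frac{9973}{3}$)
$c{\left(C{\left(3,3 \right)} \right)} \left(-13\right) G{\left(-1 \right)} = \frac{\left(-2\right) \sqrt{3 + 3}}{8} \left(-13\right) \left(- \frac{9973}{3}\right) = \frac{\left(-2\right) \sqrt{6}}{8} \left(-13\right) \left(- \frac{9973}{3}\right) = - \frac{\sqrt{6}}{4} \left(-13\right) \left(- \frac{9973}{3}\right) = \frac{13 \sqrt{6}}{4} \left(- \frac{9973}{3}\right) = - \frac{129649 \sqrt{6}}{12}$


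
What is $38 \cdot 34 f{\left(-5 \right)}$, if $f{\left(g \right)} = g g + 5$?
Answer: $38760$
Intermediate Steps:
$f{\left(g \right)} = 5 + g^{2}$ ($f{\left(g \right)} = g^{2} + 5 = 5 + g^{2}$)
$38 \cdot 34 f{\left(-5 \right)} = 38 \cdot 34 \left(5 + \left(-5\right)^{2}\right) = 1292 \left(5 + 25\right) = 1292 \cdot 30 = 38760$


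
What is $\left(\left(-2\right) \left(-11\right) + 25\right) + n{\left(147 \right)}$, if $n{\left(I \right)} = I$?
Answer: $194$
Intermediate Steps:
$\left(\left(-2\right) \left(-11\right) + 25\right) + n{\left(147 \right)} = \left(\left(-2\right) \left(-11\right) + 25\right) + 147 = \left(22 + 25\right) + 147 = 47 + 147 = 194$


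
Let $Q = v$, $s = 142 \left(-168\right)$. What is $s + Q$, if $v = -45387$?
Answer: $-69243$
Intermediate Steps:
$s = -23856$
$Q = -45387$
$s + Q = -23856 - 45387 = -69243$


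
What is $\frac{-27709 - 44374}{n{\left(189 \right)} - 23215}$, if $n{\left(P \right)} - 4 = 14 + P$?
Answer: $\frac{72083}{23008} \approx 3.133$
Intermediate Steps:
$n{\left(P \right)} = 18 + P$ ($n{\left(P \right)} = 4 + \left(14 + P\right) = 18 + P$)
$\frac{-27709 - 44374}{n{\left(189 \right)} - 23215} = \frac{-27709 - 44374}{\left(18 + 189\right) - 23215} = - \frac{72083}{207 - 23215} = - \frac{72083}{-23008} = \left(-72083\right) \left(- \frac{1}{23008}\right) = \frac{72083}{23008}$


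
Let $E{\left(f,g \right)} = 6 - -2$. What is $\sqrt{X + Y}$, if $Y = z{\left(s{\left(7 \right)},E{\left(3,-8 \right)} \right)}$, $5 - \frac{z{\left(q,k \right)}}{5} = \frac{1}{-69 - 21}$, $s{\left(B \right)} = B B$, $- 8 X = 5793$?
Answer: $\frac{i \sqrt{100666}}{12} \approx 26.44 i$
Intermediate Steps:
$X = - \frac{5793}{8}$ ($X = \left(- \frac{1}{8}\right) 5793 = - \frac{5793}{8} \approx -724.13$)
$s{\left(B \right)} = B^{2}$
$E{\left(f,g \right)} = 8$ ($E{\left(f,g \right)} = 6 + 2 = 8$)
$z{\left(q,k \right)} = \frac{451}{18}$ ($z{\left(q,k \right)} = 25 - \frac{5}{-69 - 21} = 25 - \frac{5}{-90} = 25 - - \frac{1}{18} = 25 + \frac{1}{18} = \frac{451}{18}$)
$Y = \frac{451}{18} \approx 25.056$
$\sqrt{X + Y} = \sqrt{- \frac{5793}{8} + \frac{451}{18}} = \sqrt{- \frac{50333}{72}} = \frac{i \sqrt{100666}}{12}$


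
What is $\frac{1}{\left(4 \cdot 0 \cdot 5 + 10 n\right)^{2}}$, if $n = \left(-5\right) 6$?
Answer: $\frac{1}{90000} \approx 1.1111 \cdot 10^{-5}$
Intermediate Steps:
$n = -30$
$\frac{1}{\left(4 \cdot 0 \cdot 5 + 10 n\right)^{2}} = \frac{1}{\left(4 \cdot 0 \cdot 5 + 10 \left(-30\right)\right)^{2}} = \frac{1}{\left(0 \cdot 5 - 300\right)^{2}} = \frac{1}{\left(0 - 300\right)^{2}} = \frac{1}{\left(-300\right)^{2}} = \frac{1}{90000}$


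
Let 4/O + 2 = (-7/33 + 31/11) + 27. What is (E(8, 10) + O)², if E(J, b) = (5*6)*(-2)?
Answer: 2973302784/829921 ≈ 3582.6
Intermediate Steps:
E(J, b) = -60 (E(J, b) = 30*(-2) = -60)
O = 132/911 (O = 4/(-2 + ((-7/33 + 31/11) + 27)) = 4/(-2 + (86/33 + 27)) = 4/(-2 + 977/33) = 4/(911/33) = 4*(33/911) = 132/911 ≈ 0.14490)
(E(8, 10) + O)² = (-60 + 132/911)² = (-54528/911)² = 2973302784/829921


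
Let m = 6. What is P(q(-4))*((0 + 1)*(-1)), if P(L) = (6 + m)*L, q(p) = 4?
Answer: -48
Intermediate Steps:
P(L) = 12*L (P(L) = (6 + 6)*L = 12*L)
P(q(-4))*((0 + 1)*(-1)) = (12*4)*((0 + 1)*(-1)) = 48*(1*(-1)) = 48*(-1) = -48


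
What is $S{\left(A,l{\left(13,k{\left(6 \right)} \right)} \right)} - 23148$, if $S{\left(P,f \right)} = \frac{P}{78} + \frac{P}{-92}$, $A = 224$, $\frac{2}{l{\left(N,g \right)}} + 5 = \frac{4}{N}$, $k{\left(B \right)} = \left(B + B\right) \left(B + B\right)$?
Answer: $- \frac{20763364}{897} \approx -23148.0$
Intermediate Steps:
$k{\left(B \right)} = 4 B^{2}$ ($k{\left(B \right)} = 2 B 2 B = 4 B^{2}$)
$l{\left(N,g \right)} = \frac{2}{-5 + \frac{4}{N}}$
$S{\left(P,f \right)} = \frac{7 P}{3588}$ ($S{\left(P,f \right)} = P \frac{1}{78} + P \left(- \frac{1}{92}\right) = \frac{P}{78} - \frac{P}{92} = \frac{7 P}{3588}$)
$S{\left(A,l{\left(13,k{\left(6 \right)} \right)} \right)} - 23148 = \frac{7}{3588} \cdot 224 - 23148 = \frac{392}{897} - 23148 = - \frac{20763364}{897}$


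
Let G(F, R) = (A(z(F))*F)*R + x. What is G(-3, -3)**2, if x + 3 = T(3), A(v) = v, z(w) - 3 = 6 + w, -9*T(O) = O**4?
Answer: 1764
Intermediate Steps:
T(O) = -O**4/9
z(w) = 9 + w (z(w) = 3 + (6 + w) = 9 + w)
x = -12 (x = -3 - 1/9*3**4 = -3 - 1/9*81 = -3 - 9 = -12)
G(F, R) = -12 + F*R*(9 + F) (G(F, R) = ((9 + F)*F)*R - 12 = (F*(9 + F))*R - 12 = F*R*(9 + F) - 12 = -12 + F*R*(9 + F))
G(-3, -3)**2 = (-12 - 3*(-3)*(9 - 3))**2 = (-12 - 3*(-3)*6)**2 = (-12 + 54)**2 = 42**2 = 1764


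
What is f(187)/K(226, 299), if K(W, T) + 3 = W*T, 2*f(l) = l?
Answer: 187/135142 ≈ 0.0013837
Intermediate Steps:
f(l) = l/2
K(W, T) = -3 + T*W (K(W, T) = -3 + W*T = -3 + T*W)
f(187)/K(226, 299) = ((½)*187)/(-3 + 299*226) = 187/(2*(-3 + 67574)) = (187/2)/67571 = (187/2)*(1/67571) = 187/135142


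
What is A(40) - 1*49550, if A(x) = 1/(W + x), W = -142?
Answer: -5054101/102 ≈ -49550.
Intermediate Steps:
A(x) = 1/(-142 + x)
A(40) - 1*49550 = 1/(-142 + 40) - 1*49550 = 1/(-102) - 49550 = -1/102 - 49550 = -5054101/102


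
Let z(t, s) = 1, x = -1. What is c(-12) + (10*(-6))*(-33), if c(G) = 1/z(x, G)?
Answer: 1981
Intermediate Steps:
c(G) = 1 (c(G) = 1/1 = 1)
c(-12) + (10*(-6))*(-33) = 1 + (10*(-6))*(-33) = 1 - 60*(-33) = 1 + 1980 = 1981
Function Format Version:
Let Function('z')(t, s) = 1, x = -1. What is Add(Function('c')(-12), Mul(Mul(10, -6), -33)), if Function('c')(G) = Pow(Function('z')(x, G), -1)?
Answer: 1981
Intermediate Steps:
Function('c')(G) = 1 (Function('c')(G) = Pow(1, -1) = 1)
Add(Function('c')(-12), Mul(Mul(10, -6), -33)) = Add(1, Mul(Mul(10, -6), -33)) = Add(1, Mul(-60, -33)) = Add(1, 1980) = 1981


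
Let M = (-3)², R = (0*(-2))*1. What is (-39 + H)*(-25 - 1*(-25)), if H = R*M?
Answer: 0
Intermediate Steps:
R = 0 (R = 0*1 = 0)
M = 9
H = 0 (H = 0*9 = 0)
(-39 + H)*(-25 - 1*(-25)) = (-39 + 0)*(-25 - 1*(-25)) = -39*(-25 + 25) = -39*0 = 0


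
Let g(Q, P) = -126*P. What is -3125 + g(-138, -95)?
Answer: 8845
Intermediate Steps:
-3125 + g(-138, -95) = -3125 - 126*(-95) = -3125 + 11970 = 8845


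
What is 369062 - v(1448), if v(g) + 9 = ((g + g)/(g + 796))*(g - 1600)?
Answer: 207158879/561 ≈ 3.6927e+5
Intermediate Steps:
v(g) = -9 + 2*g*(-1600 + g)/(796 + g) (v(g) = -9 + ((g + g)/(g + 796))*(g - 1600) = -9 + ((2*g)/(796 + g))*(-1600 + g) = -9 + (2*g/(796 + g))*(-1600 + g) = -9 + 2*g*(-1600 + g)/(796 + g))
369062 - v(1448) = 369062 - (-7164 - 3209*1448 + 2*1448²)/(796 + 1448) = 369062 - (-7164 - 4646632 + 2*2096704)/2244 = 369062 - (-7164 - 4646632 + 4193408)/2244 = 369062 - (-460388)/2244 = 369062 - 1*(-115097/561) = 369062 + 115097/561 = 207158879/561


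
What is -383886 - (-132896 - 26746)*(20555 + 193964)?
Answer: 34245858312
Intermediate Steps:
-383886 - (-132896 - 26746)*(20555 + 193964) = -383886 - (-159642)*214519 = -383886 - 1*(-34246242198) = -383886 + 34246242198 = 34245858312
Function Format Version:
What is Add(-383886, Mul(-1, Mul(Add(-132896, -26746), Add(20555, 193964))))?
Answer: 34245858312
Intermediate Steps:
Add(-383886, Mul(-1, Mul(Add(-132896, -26746), Add(20555, 193964)))) = Add(-383886, Mul(-1, Mul(-159642, 214519))) = Add(-383886, Mul(-1, -34246242198)) = Add(-383886, 34246242198) = 34245858312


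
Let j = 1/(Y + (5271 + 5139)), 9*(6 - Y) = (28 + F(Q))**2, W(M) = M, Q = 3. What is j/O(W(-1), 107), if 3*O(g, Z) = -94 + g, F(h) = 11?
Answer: -3/973465 ≈ -3.0818e-6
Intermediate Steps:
Y = -163 (Y = 6 - (28 + 11)**2/9 = 6 - 1/9*39**2 = 6 - 1/9*1521 = 6 - 169 = -163)
j = 1/10247 (j = 1/(-163 + (5271 + 5139)) = 1/(-163 + 10410) = 1/10247 ≈ 9.7590e-5)
O(g, Z) = -94/3 + g/3 (O(g, Z) = (-94 + g)/3 = -94/3 + g/3)
j/O(W(-1), 107) = 1/(10247*(-94/3 + (1/3)*(-1))) = 1/(10247*(-94/3 - 1/3)) = 1/(10247*(-95/3)) = (1/10247)*(-3/95) = -3/973465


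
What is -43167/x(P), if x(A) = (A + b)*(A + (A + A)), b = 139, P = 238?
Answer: -14389/89726 ≈ -0.16037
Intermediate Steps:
x(A) = 3*A*(139 + A) (x(A) = (A + 139)*(A + (A + A)) = (139 + A)*(A + 2*A) = (139 + A)*(3*A) = 3*A*(139 + A))
-43167/x(P) = -43167*1/(714*(139 + 238)) = -43167/(3*238*377) = -43167/269178 = -43167*1/269178 = -14389/89726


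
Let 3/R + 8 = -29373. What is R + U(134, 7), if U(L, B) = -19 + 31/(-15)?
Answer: -9284441/440715 ≈ -21.067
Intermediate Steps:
U(L, B) = -316/15 (U(L, B) = -19 + 31*(-1/15) = -19 - 31/15 = -316/15)
R = -3/29381 (R = 3/(-8 - 29373) = 3/(-29381) = 3*(-1/29381) = -3/29381 ≈ -0.00010211)
R + U(134, 7) = -3/29381 - 316/15 = -9284441/440715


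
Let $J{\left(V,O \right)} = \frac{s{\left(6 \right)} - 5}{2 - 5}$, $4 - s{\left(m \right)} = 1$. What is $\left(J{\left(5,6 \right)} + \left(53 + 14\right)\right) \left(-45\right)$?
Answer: $-3045$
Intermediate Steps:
$s{\left(m \right)} = 3$ ($s{\left(m \right)} = 4 - 1 = 3$)
$J{\left(V,O \right)} = \frac{2}{3}$ ($J{\left(V,O \right)} = \frac{3 - 5}{2 - 5} = - \frac{2}{-3} = \left(-2\right) \left(- \frac{1}{3}\right) = \frac{2}{3}$)
$\left(J{\left(5,6 \right)} + \left(53 + 14\right)\right) \left(-45\right) = \left(\frac{2}{3} + \left(53 + 14\right)\right) \left(-45\right) = \left(\frac{2}{3} + 67\right) \left(-45\right) = \frac{203}{3} \left(-45\right) = -3045$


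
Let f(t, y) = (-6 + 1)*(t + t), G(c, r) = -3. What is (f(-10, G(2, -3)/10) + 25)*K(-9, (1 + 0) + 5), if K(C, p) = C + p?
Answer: -375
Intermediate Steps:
f(t, y) = -10*t
(f(-10, G(2, -3)/10) + 25)*K(-9, (1 + 0) + 5) = (-10*(-10) + 25)*(-9 + ((1 + 0) + 5)) = (100 + 25)*(-9 + (1 + 5)) = 125*(-9 + 6) = 125*(-3) = -375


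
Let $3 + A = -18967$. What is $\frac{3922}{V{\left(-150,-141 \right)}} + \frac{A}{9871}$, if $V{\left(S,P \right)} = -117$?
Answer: $- \frac{40933552}{1154907} \approx -35.443$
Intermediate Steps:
$A = -18970$ ($A = -3 - 18967 = -18970$)
$\frac{3922}{V{\left(-150,-141 \right)}} + \frac{A}{9871} = \frac{3922}{-117} - \frac{18970}{9871} = 3922 \left(- \frac{1}{117}\right) - \frac{18970}{9871} = - \frac{3922}{117} - \frac{18970}{9871} = - \frac{40933552}{1154907}$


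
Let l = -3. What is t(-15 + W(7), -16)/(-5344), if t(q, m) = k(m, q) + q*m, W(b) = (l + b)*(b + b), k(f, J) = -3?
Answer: 659/5344 ≈ 0.12332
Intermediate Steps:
W(b) = 2*b*(-3 + b) (W(b) = (-3 + b)*(b + b) = (-3 + b)*(2*b) = 2*b*(-3 + b))
t(q, m) = -3 + m*q (t(q, m) = -3 + q*m = -3 + m*q)
t(-15 + W(7), -16)/(-5344) = (-3 - 16*(-15 + 2*7*(-3 + 7)))/(-5344) = (-3 - 16*(-15 + 2*7*4))*(-1/5344) = (-3 - 16*(-15 + 56))*(-1/5344) = (-3 - 16*41)*(-1/5344) = (-3 - 656)*(-1/5344) = -659*(-1/5344) = 659/5344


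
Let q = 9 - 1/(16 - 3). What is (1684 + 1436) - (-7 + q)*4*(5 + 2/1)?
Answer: 39860/13 ≈ 3066.2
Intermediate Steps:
q = 116/13 (q = 9 - 1/13 = 116/13 ≈ 8.9231)
(1684 + 1436) - (-7 + q)*4*(5 + 2/1) = (1684 + 1436) - (-7 + 116/13)*4*(5 + 2/1) = 3120 - 25*4*(5 + 2*1)/13 = 3120 - 25*4*(5 + 2)/13 = 3120 - 25*4*7/13 = 3120 - 25*28/13 = 3120 - 1*700/13 = 3120 - 700/13 = 39860/13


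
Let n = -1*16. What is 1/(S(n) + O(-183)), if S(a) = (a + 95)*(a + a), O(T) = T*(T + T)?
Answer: 1/64450 ≈ 1.5516e-5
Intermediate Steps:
n = -16
O(T) = 2*T² (O(T) = T*(2*T) = 2*T²)
S(a) = 2*a*(95 + a) (S(a) = (95 + a)*(2*a) = 2*a*(95 + a))
1/(S(n) + O(-183)) = 1/(2*(-16)*(95 - 16) + 2*(-183)²) = 1/(2*(-16)*79 + 2*33489) = 1/(-2528 + 66978) = 1/64450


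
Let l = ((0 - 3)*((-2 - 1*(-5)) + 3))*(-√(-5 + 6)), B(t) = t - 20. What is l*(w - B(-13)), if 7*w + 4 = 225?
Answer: 8136/7 ≈ 1162.3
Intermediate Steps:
B(t) = -20 + t
w = 221/7 (w = -4/7 + (⅐)*225 = -4/7 + 225/7 = 221/7 ≈ 31.571)
l = 18 (l = (-3*((-2 + 5) + 3))*(-√1) = (-3*(3 + 3))*(-1*1) = -3*6*(-1) = -18*(-1) = 18)
l*(w - B(-13)) = 18*(221/7 - (-20 - 13)) = 18*(221/7 - 1*(-33)) = 18*(221/7 + 33) = 18*(452/7) = 8136/7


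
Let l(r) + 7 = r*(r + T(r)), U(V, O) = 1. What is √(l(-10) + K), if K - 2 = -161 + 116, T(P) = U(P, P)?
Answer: 2*√10 ≈ 6.3246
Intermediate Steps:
T(P) = 1
K = -43 (K = 2 + (-161 + 116) = 2 - 45 = -43)
l(r) = -7 + r*(1 + r) (l(r) = -7 + r*(r + 1) = -7 + r*(1 + r))
√(l(-10) + K) = √((-7 - 10 + (-10)²) - 43) = √((-7 - 10 + 100) - 43) = √(83 - 43) = √40 = 2*√10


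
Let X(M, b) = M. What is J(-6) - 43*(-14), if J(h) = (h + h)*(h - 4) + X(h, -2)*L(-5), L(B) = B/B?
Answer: 716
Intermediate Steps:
L(B) = 1
J(h) = h + 2*h*(-4 + h) (J(h) = (h + h)*(h - 4) + h*1 = (2*h)*(-4 + h) + h = 2*h*(-4 + h) + h = h + 2*h*(-4 + h))
J(-6) - 43*(-14) = -6*(-7 + 2*(-6)) - 43*(-14) = -6*(-7 - 12) + 602 = -6*(-19) + 602 = 114 + 602 = 716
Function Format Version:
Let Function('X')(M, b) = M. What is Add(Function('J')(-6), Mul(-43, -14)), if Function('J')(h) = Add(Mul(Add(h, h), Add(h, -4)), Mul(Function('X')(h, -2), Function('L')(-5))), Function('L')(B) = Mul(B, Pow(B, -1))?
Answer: 716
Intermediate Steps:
Function('L')(B) = 1
Function('J')(h) = Add(h, Mul(2, h, Add(-4, h))) (Function('J')(h) = Add(Mul(Add(h, h), Add(h, -4)), Mul(h, 1)) = Add(Mul(Mul(2, h), Add(-4, h)), h) = Add(Mul(2, h, Add(-4, h)), h) = Add(h, Mul(2, h, Add(-4, h))))
Add(Function('J')(-6), Mul(-43, -14)) = Add(Mul(-6, Add(-7, Mul(2, -6))), Mul(-43, -14)) = Add(Mul(-6, Add(-7, -12)), 602) = Add(Mul(-6, -19), 602) = Add(114, 602) = 716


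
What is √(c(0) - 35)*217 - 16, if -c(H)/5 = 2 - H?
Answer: -16 + 651*I*√5 ≈ -16.0 + 1455.7*I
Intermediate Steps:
c(H) = -10 + 5*H (c(H) = -5*(2 - H) = -10 + 5*H)
√(c(0) - 35)*217 - 16 = √((-10 + 5*0) - 35)*217 - 16 = √((-10 + 0) - 35)*217 - 16 = √(-10 - 35)*217 - 16 = √(-45)*217 - 16 = (3*I*√5)*217 - 16 = 651*I*√5 - 16 = -16 + 651*I*√5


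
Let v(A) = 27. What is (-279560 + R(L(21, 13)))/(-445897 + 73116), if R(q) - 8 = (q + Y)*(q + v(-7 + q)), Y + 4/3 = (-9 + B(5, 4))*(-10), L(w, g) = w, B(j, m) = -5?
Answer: 271888/372781 ≈ 0.72935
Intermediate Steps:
Y = 416/3 (Y = -4/3 + (-9 - 5)*(-10) = -4/3 - 14*(-10) = -4/3 + 140 = 416/3 ≈ 138.67)
R(q) = 8 + (27 + q)*(416/3 + q) (R(q) = 8 + (q + 416/3)*(q + 27) = 8 + (416/3 + q)*(27 + q) = 8 + (27 + q)*(416/3 + q))
(-279560 + R(L(21, 13)))/(-445897 + 73116) = (-279560 + (3752 + 21**2 + (497/3)*21))/(-445897 + 73116) = (-279560 + (3752 + 441 + 3479))/(-372781) = (-279560 + 7672)*(-1/372781) = -271888*(-1/372781) = 271888/372781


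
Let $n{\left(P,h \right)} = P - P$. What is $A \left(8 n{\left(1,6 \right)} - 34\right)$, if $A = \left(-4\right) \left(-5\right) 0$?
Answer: $0$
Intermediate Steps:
$n{\left(P,h \right)} = 0$
$A = 0$ ($A = 20 \cdot 0 = 0$)
$A \left(8 n{\left(1,6 \right)} - 34\right) = 0 \left(8 \cdot 0 - 34\right) = 0 \left(0 - 34\right) = 0 \left(-34\right) = 0$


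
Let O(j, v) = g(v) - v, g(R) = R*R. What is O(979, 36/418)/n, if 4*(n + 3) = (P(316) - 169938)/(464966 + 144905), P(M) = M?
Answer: 4193472996/163543280197 ≈ 0.025641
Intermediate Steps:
g(R) = R**2
O(j, v) = v**2 - v
n = -3744037/1219742 (n = -3 + ((316 - 169938)/(464966 + 144905))/4 = -3 + (-169622/609871)/4 = -3 + (-169622*1/609871)/4 = -3 + (1/4)*(-169622/609871) = -3 - 84811/1219742 = -3744037/1219742 ≈ -3.0695)
O(979, 36/418)/n = ((36/418)*(-1 + 36/418))/(-3744037/1219742) = ((36*(1/418))*(-1 + 36*(1/418)))*(-1219742/3744037) = (18*(-1 + 18/209)/209)*(-1219742/3744037) = ((18/209)*(-191/209))*(-1219742/3744037) = -3438/43681*(-1219742/3744037) = 4193472996/163543280197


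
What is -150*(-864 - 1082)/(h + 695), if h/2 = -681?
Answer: -291900/667 ≈ -437.63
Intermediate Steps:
h = -1362 (h = 2*(-681) = -1362)
-150*(-864 - 1082)/(h + 695) = -150*(-864 - 1082)/(-1362 + 695) = -(-291900)/(-667) = -(-291900)*(-1)/667 = -150*1946/667 = -291900/667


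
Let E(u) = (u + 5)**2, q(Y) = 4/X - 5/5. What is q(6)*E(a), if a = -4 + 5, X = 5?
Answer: -36/5 ≈ -7.2000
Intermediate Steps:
q(Y) = -1/5 (q(Y) = 4/5 - 5/5 = 4*(1/5) - 5*1/5 = 4/5 - 1 = -1/5)
a = 1
E(u) = (5 + u)**2
q(6)*E(a) = -(5 + 1)**2/5 = -1/5*6**2 = -1/5*36 = -36/5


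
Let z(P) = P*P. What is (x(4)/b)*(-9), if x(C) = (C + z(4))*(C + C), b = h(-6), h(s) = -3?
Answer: 480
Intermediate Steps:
b = -3
z(P) = P²
x(C) = 2*C*(16 + C) (x(C) = (C + 4²)*(C + C) = (C + 16)*(2*C) = (16 + C)*(2*C) = 2*C*(16 + C))
(x(4)/b)*(-9) = ((2*4*(16 + 4))/(-3))*(-9) = -2*4*20/3*(-9) = -⅓*160*(-9) = -160/3*(-9) = 480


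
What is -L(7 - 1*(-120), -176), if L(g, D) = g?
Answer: -127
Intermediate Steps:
-L(7 - 1*(-120), -176) = -(7 - 1*(-120)) = -(7 + 120) = -1*127 = -127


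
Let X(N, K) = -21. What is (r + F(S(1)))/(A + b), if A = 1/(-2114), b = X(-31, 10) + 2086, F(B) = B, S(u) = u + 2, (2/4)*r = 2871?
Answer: 12144930/4365409 ≈ 2.7821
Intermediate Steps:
r = 5742 (r = 2*2871 = 5742)
S(u) = 2 + u
b = 2065 (b = -21 + 2086 = 2065)
A = -1/2114 ≈ -0.00047304
(r + F(S(1)))/(A + b) = (5742 + (2 + 1))/(-1/2114 + 2065) = (5742 + 3)/(4365409/2114) = 5745*(2114/4365409) = 12144930/4365409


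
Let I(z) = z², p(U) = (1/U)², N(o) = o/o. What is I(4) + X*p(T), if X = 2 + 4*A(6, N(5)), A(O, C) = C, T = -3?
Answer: 50/3 ≈ 16.667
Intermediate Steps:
N(o) = 1
p(U) = U⁻²
X = 6 (X = 2 + 4*1 = 2 + 4 = 6)
I(4) + X*p(T) = 4² + 6/(-3)² = 16 + 6*(⅑) = 16 + ⅔ = 50/3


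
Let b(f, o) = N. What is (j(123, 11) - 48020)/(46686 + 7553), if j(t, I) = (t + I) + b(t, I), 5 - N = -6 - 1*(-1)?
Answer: -47876/54239 ≈ -0.88269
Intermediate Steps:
N = 10 (N = 5 - (-6 - 1*(-1)) = 5 - (-6 + 1) = 5 - 1*(-5) = 5 + 5 = 10)
b(f, o) = 10
j(t, I) = 10 + I + t (j(t, I) = (t + I) + 10 = (I + t) + 10 = 10 + I + t)
(j(123, 11) - 48020)/(46686 + 7553) = ((10 + 11 + 123) - 48020)/(46686 + 7553) = (144 - 48020)/54239 = -47876*1/54239 = -47876/54239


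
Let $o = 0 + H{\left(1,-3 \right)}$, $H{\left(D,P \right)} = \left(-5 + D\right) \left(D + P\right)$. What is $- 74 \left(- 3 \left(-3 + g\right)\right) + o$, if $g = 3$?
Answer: $8$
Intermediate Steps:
$o = 8$ ($o = 0 + \left(1^{2} - 5 - -15 + 1 \left(-3\right)\right) = 0 + \left(1 - 5 + 15 - 3\right) = 0 + 8 = 8$)
$- 74 \left(- 3 \left(-3 + g\right)\right) + o = - 74 \left(- 3 \left(-3 + 3\right)\right) + 8 = - 74 \left(\left(-3\right) 0\right) + 8 = \left(-74\right) 0 + 8 = 0 + 8 = 8$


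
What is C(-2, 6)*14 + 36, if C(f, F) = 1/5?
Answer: 194/5 ≈ 38.800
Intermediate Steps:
C(f, F) = ⅕
C(-2, 6)*14 + 36 = (⅕)*14 + 36 = 14/5 + 36 = 194/5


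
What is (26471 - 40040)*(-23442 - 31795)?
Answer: 749510853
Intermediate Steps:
(26471 - 40040)*(-23442 - 31795) = -13569*(-55237) = 749510853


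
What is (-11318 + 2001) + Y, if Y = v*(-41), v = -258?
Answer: 1261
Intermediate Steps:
Y = 10578 (Y = -258*(-41) = 10578)
(-11318 + 2001) + Y = (-11318 + 2001) + 10578 = -9317 + 10578 = 1261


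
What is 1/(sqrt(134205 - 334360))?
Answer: -I*sqrt(200155)/200155 ≈ -0.0022352*I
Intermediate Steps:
1/(sqrt(134205 - 334360)) = 1/(sqrt(-200155)) = 1/(I*sqrt(200155)) = -I*sqrt(200155)/200155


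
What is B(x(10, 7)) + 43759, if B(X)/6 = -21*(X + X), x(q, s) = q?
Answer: 41239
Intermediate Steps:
B(X) = -252*X (B(X) = 6*(-21*(X + X)) = 6*(-42*X) = -252*X)
B(x(10, 7)) + 43759 = -252*10 + 43759 = -2520 + 43759 = 41239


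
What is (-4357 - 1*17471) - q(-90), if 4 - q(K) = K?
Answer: -21922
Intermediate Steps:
q(K) = 4 - K
(-4357 - 1*17471) - q(-90) = (-4357 - 1*17471) - (4 - 1*(-90)) = (-4357 - 17471) - (4 + 90) = -21828 - 1*94 = -21828 - 94 = -21922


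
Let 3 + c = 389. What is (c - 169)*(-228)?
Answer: -49476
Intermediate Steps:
c = 386 (c = -3 + 389 = 386)
(c - 169)*(-228) = (386 - 169)*(-228) = 217*(-228) = -49476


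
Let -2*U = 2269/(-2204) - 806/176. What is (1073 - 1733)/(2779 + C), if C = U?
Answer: -12800832/53953655 ≈ -0.23726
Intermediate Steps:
U = 271971/96976 (U = -(2269/(-2204) - 806/176)/2 = -(2269*(-1/2204) - 806*1/176)/2 = -(-2269/2204 - 403/88)/2 = -½*(-271971/48488) = 271971/96976 ≈ 2.8045)
C = 271971/96976 ≈ 2.8045
(1073 - 1733)/(2779 + C) = (1073 - 1733)/(2779 + 271971/96976) = -660/269768275/96976 = -660*96976/269768275 = -12800832/53953655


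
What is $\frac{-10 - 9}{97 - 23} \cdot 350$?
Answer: $- \frac{3325}{37} \approx -89.865$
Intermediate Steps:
$\frac{-10 - 9}{97 - 23} \cdot 350 = - \frac{19}{74} \cdot 350 = \left(-19\right) \frac{1}{74} \cdot 350 = \left(- \frac{19}{74}\right) 350 = - \frac{3325}{37}$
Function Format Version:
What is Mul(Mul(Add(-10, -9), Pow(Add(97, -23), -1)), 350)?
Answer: Rational(-3325, 37) ≈ -89.865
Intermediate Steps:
Mul(Mul(Add(-10, -9), Pow(Add(97, -23), -1)), 350) = Mul(Mul(-19, Pow(74, -1)), 350) = Mul(Mul(-19, Rational(1, 74)), 350) = Mul(Rational(-19, 74), 350) = Rational(-3325, 37)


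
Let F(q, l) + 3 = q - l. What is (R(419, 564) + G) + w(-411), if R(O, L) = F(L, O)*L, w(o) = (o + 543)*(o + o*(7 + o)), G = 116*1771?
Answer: 22149080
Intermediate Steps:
F(q, l) = -3 + q - l (F(q, l) = -3 + (q - l) = -3 + q - l)
G = 205436
w(o) = (543 + o)*(o + o*(7 + o))
R(O, L) = L*(-3 + L - O) (R(O, L) = (-3 + L - O)*L = L*(-3 + L - O))
(R(419, 564) + G) + w(-411) = (564*(-3 + 564 - 1*419) + 205436) - 411*(4344 + (-411)**2 + 551*(-411)) = (564*(-3 + 564 - 419) + 205436) - 411*(4344 + 168921 - 226461) = (564*142 + 205436) - 411*(-53196) = (80088 + 205436) + 21863556 = 285524 + 21863556 = 22149080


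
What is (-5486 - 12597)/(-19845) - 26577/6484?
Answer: -410170393/128674980 ≈ -3.1876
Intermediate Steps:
(-5486 - 12597)/(-19845) - 26577/6484 = -18083*(-1/19845) - 26577*1/6484 = 18083/19845 - 26577/6484 = -410170393/128674980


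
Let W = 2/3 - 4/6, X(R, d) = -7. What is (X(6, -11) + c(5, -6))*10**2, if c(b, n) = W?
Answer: -700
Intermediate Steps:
W = 0 (W = 2*(1/3) - 4*1/6 = 2/3 - 2/3 = 0)
c(b, n) = 0
(X(6, -11) + c(5, -6))*10**2 = (-7 + 0)*10**2 = -7*100 = -700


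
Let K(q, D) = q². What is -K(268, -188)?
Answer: -71824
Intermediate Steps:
-K(268, -188) = -1*268² = -1*71824 = -71824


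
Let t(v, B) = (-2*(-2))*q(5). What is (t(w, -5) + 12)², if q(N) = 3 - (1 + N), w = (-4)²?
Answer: 0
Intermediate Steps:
w = 16
q(N) = 2 - N (q(N) = 3 + (-1 - N) = 2 - N)
t(v, B) = -12 (t(v, B) = (-2*(-2))*(2 - 1*5) = 4*(2 - 5) = 4*(-3) = -12)
(t(w, -5) + 12)² = (-12 + 12)² = 0² = 0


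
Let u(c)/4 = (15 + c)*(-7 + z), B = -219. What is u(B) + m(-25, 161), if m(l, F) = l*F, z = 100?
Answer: -79913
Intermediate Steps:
u(c) = 5580 + 372*c (u(c) = 4*((15 + c)*(-7 + 100)) = 4*((15 + c)*93) = 4*(1395 + 93*c) = 5580 + 372*c)
m(l, F) = F*l
u(B) + m(-25, 161) = (5580 + 372*(-219)) + 161*(-25) = (5580 - 81468) - 4025 = -75888 - 4025 = -79913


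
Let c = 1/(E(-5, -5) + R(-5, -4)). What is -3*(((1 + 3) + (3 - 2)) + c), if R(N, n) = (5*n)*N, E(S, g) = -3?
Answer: -1458/97 ≈ -15.031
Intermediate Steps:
R(N, n) = 5*N*n
c = 1/97 (c = 1/(-3 + 5*(-5)*(-4)) = 1/(-3 + 100) = 1/97 ≈ 0.010309)
-3*(((1 + 3) + (3 - 2)) + c) = -3*(((1 + 3) + (3 - 2)) + 1/97) = -3*((4 + 1) + 1/97) = -3*(5 + 1/97) = -3*486/97 = -1458/97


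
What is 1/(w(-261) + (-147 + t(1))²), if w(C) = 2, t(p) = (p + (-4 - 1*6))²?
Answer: 1/4358 ≈ 0.00022946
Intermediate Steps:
t(p) = (-10 + p)² (t(p) = (p + (-4 - 6))² = (p - 10)² = (-10 + p)²)
1/(w(-261) + (-147 + t(1))²) = 1/(2 + (-147 + (-10 + 1)²)²) = 1/(2 + (-147 + (-9)²)²) = 1/(2 + (-147 + 81)²) = 1/(2 + (-66)²) = 1/(2 + 4356) = 1/4358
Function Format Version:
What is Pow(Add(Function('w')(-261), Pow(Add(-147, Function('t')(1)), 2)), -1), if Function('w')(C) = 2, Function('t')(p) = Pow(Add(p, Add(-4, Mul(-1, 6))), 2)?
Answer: Rational(1, 4358) ≈ 0.00022946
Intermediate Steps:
Function('t')(p) = Pow(Add(-10, p), 2) (Function('t')(p) = Pow(Add(p, Add(-4, -6)), 2) = Pow(Add(p, -10), 2) = Pow(Add(-10, p), 2))
Pow(Add(Function('w')(-261), Pow(Add(-147, Function('t')(1)), 2)), -1) = Pow(Add(2, Pow(Add(-147, Pow(Add(-10, 1), 2)), 2)), -1) = Pow(Add(2, Pow(Add(-147, Pow(-9, 2)), 2)), -1) = Pow(Add(2, Pow(Add(-147, 81), 2)), -1) = Pow(Add(2, Pow(-66, 2)), -1) = Pow(Add(2, 4356), -1) = Pow(4358, -1) = Rational(1, 4358)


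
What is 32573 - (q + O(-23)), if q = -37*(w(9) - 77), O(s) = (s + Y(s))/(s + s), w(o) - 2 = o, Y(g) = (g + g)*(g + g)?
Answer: 60353/2 ≈ 30177.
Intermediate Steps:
Y(g) = 4*g**2 (Y(g) = (2*g)*(2*g) = 4*g**2)
w(o) = 2 + o
O(s) = (s + 4*s**2)/(2*s) (O(s) = (s + 4*s**2)/(s + s) = (s + 4*s**2)/((2*s)) = (s + 4*s**2)*(1/(2*s)) = (s + 4*s**2)/(2*s))
q = 2442 (q = -37*((2 + 9) - 77) = -37*(11 - 77) = -37*(-66) = 2442)
32573 - (q + O(-23)) = 32573 - (2442 + (1/2 + 2*(-23))) = 32573 - (2442 + (1/2 - 46)) = 32573 - (2442 - 91/2) = 32573 - 1*4793/2 = 32573 - 4793/2 = 60353/2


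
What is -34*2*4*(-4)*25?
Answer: 27200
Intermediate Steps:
-34*2*4*(-4)*25 = -272*(-4)*25 = -34*(-32)*25 = 1088*25 = 27200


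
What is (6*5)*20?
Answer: 600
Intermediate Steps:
(6*5)*20 = 30*20 = 600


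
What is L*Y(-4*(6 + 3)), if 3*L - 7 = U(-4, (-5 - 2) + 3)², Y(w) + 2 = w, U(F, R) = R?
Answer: -874/3 ≈ -291.33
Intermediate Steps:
Y(w) = -2 + w
L = 23/3 (L = 7/3 + ((-5 - 2) + 3)²/3 = 7/3 + (-7 + 3)²/3 = 7/3 + (⅓)*(-4)² = 7/3 + (⅓)*16 = 7/3 + 16/3 = 23/3 ≈ 7.6667)
L*Y(-4*(6 + 3)) = 23*(-2 - 4*(6 + 3))/3 = 23*(-2 - 4*9)/3 = 23*(-2 - 1*36)/3 = 23*(-2 - 36)/3 = (23/3)*(-38) = -874/3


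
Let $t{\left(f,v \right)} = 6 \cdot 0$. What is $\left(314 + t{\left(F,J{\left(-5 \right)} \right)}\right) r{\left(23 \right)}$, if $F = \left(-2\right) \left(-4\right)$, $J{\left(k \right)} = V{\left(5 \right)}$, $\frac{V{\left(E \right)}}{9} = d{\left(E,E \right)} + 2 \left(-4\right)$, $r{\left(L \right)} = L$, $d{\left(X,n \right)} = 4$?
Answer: $7222$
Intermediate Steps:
$V{\left(E \right)} = -36$ ($V{\left(E \right)} = 9 \left(4 + 2 \left(-4\right)\right) = 9 \left(4 - 8\right) = 9 \left(-4\right) = -36$)
$J{\left(k \right)} = -36$
$F = 8$
$t{\left(f,v \right)} = 0$
$\left(314 + t{\left(F,J{\left(-5 \right)} \right)}\right) r{\left(23 \right)} = \left(314 + 0\right) 23 = 314 \cdot 23 = 7222$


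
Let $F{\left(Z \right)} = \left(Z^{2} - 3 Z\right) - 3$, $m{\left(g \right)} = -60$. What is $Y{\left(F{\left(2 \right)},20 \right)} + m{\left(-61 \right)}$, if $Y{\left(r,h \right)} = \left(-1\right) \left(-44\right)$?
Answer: $-16$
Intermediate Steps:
$F{\left(Z \right)} = -3 + Z^{2} - 3 Z$
$Y{\left(r,h \right)} = 44$
$Y{\left(F{\left(2 \right)},20 \right)} + m{\left(-61 \right)} = 44 - 60 = -16$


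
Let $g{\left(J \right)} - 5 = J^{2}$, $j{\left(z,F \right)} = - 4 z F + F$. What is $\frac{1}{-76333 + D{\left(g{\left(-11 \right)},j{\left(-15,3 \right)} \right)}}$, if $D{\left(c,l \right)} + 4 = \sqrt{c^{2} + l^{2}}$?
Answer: $- \frac{76337}{5827288204} - \frac{3 \sqrt{5485}}{5827288204} \approx -1.3138 \cdot 10^{-5}$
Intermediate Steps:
$j{\left(z,F \right)} = F - 4 F z$ ($j{\left(z,F \right)} = - 4 F z + F = F - 4 F z$)
$g{\left(J \right)} = 5 + J^{2}$
$D{\left(c,l \right)} = -4 + \sqrt{c^{2} + l^{2}}$
$\frac{1}{-76333 + D{\left(g{\left(-11 \right)},j{\left(-15,3 \right)} \right)}} = \frac{1}{-76333 - \left(4 - \sqrt{\left(5 + \left(-11\right)^{2}\right)^{2} + \left(3 \left(1 - -60\right)\right)^{2}}\right)} = \frac{1}{-76333 - \left(4 - \sqrt{\left(5 + 121\right)^{2} + \left(3 \left(1 + 60\right)\right)^{2}}\right)} = \frac{1}{-76333 - \left(4 - \sqrt{126^{2} + \left(3 \cdot 61\right)^{2}}\right)} = \frac{1}{-76333 - \left(4 - \sqrt{15876 + 183^{2}}\right)} = \frac{1}{-76333 - \left(4 - \sqrt{15876 + 33489}\right)} = \frac{1}{-76333 - \left(4 - \sqrt{49365}\right)} = \frac{1}{-76333 - \left(4 - 3 \sqrt{5485}\right)} = \frac{1}{-76337 + 3 \sqrt{5485}}$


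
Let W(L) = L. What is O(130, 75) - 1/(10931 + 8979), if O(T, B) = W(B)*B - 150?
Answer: 109007249/19910 ≈ 5475.0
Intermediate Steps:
O(T, B) = -150 + B² (O(T, B) = B*B - 150 = B² - 150 = -150 + B²)
O(130, 75) - 1/(10931 + 8979) = (-150 + 75²) - 1/(10931 + 8979) = (-150 + 5625) - 1/19910 = 5475 - 1*1/19910 = 5475 - 1/19910 = 109007249/19910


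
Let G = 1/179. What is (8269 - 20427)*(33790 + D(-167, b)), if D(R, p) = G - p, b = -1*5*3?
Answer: -73569225168/179 ≈ -4.1100e+8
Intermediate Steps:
G = 1/179 ≈ 0.0055866
b = -15 (b = -5*3 = -15)
D(R, p) = 1/179 - p
(8269 - 20427)*(33790 + D(-167, b)) = (8269 - 20427)*(33790 + (1/179 - 1*(-15))) = -12158*(33790 + (1/179 + 15)) = -12158*(33790 + 2686/179) = -12158*6051096/179 = -73569225168/179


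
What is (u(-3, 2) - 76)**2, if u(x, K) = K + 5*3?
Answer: 3481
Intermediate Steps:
u(x, K) = 15 + K (u(x, K) = K + 15 = 15 + K)
(u(-3, 2) - 76)**2 = ((15 + 2) - 76)**2 = (17 - 76)**2 = (-59)**2 = 3481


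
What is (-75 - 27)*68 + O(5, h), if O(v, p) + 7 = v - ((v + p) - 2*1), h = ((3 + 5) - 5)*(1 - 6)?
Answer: -6926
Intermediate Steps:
h = -15 (h = (8 - 5)*(-5) = 3*(-5) = -15)
O(v, p) = -5 - p (O(v, p) = -7 + (v - ((v + p) - 2*1)) = -7 + (v - ((p + v) - 2)) = -7 + (v - (-2 + p + v)) = -7 + (v + (2 - p - v)) = -7 + (2 - p) = -5 - p)
(-75 - 27)*68 + O(5, h) = (-75 - 27)*68 + (-5 - 1*(-15)) = -102*68 + (-5 + 15) = -6936 + 10 = -6926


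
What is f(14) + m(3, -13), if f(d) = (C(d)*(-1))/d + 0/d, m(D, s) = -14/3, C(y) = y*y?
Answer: -56/3 ≈ -18.667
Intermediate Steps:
C(y) = y**2
m(D, s) = -14/3 (m(D, s) = -14*1/3 = -14/3)
f(d) = -d (f(d) = (d**2*(-1))/d + 0/d = (-d**2)/d + 0 = -d + 0 = -d)
f(14) + m(3, -13) = -1*14 - 14/3 = -14 - 14/3 = -56/3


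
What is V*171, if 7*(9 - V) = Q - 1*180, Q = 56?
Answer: 31977/7 ≈ 4568.1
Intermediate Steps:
V = 187/7 (V = 9 - (56 - 1*180)/7 = 9 - (56 - 180)/7 = 9 - ⅐*(-124) = 9 + 124/7 = 187/7 ≈ 26.714)
V*171 = (187/7)*171 = 31977/7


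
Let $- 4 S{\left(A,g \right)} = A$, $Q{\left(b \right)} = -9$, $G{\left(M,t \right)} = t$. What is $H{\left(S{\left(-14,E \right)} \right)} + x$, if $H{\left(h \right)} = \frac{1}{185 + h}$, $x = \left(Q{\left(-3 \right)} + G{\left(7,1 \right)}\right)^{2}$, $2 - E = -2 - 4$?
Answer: $\frac{24130}{377} \approx 64.005$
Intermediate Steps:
$E = 8$ ($E = 2 - \left(-2 - 4\right) = 2 - -6 = 2 + 6 = 8$)
$S{\left(A,g \right)} = - \frac{A}{4}$
$x = 64$ ($x = \left(-9 + 1\right)^{2} = \left(-8\right)^{2} = 64$)
$H{\left(S{\left(-14,E \right)} \right)} + x = \frac{1}{185 - - \frac{7}{2}} + 64 = \frac{1}{185 + \frac{7}{2}} + 64 = \frac{1}{\frac{377}{2}} + 64 = \frac{2}{377} + 64 = \frac{24130}{377}$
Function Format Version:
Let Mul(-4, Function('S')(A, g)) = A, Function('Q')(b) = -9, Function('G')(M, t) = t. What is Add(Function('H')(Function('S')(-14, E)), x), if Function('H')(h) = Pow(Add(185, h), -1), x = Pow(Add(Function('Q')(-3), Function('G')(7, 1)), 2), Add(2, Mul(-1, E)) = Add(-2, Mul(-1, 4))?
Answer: Rational(24130, 377) ≈ 64.005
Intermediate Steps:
E = 8 (E = Add(2, Mul(-1, Add(-2, Mul(-1, 4)))) = Add(2, Mul(-1, Add(-2, -4))) = Add(2, Mul(-1, -6)) = Add(2, 6) = 8)
Function('S')(A, g) = Mul(Rational(-1, 4), A)
x = 64 (x = Pow(Add(-9, 1), 2) = Pow(-8, 2) = 64)
Add(Function('H')(Function('S')(-14, E)), x) = Add(Pow(Add(185, Mul(Rational(-1, 4), -14)), -1), 64) = Add(Pow(Add(185, Rational(7, 2)), -1), 64) = Add(Pow(Rational(377, 2), -1), 64) = Add(Rational(2, 377), 64) = Rational(24130, 377)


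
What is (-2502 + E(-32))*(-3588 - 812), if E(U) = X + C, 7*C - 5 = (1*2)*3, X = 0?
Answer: 77013200/7 ≈ 1.1002e+7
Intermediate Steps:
C = 11/7 (C = 5/7 + ((1*2)*3)/7 = 5/7 + (2*3)/7 = 5/7 + (⅐)*6 = 5/7 + 6/7 = 11/7 ≈ 1.5714)
E(U) = 11/7 (E(U) = 0 + 11/7 = 11/7)
(-2502 + E(-32))*(-3588 - 812) = (-2502 + 11/7)*(-3588 - 812) = -17503/7*(-4400) = 77013200/7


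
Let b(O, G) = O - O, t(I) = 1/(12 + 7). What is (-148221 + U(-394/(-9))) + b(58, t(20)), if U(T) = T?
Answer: -1333595/9 ≈ -1.4818e+5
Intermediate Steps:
t(I) = 1/19
b(O, G) = 0
(-148221 + U(-394/(-9))) + b(58, t(20)) = (-148221 - 394/(-9)) + 0 = (-148221 - 394*(-⅑)) + 0 = (-148221 + 394/9) + 0 = -1333595/9 + 0 = -1333595/9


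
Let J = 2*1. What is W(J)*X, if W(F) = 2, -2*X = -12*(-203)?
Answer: -2436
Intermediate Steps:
X = -1218 (X = -(-6)*(-203) = -½*2436 = -1218)
J = 2
W(J)*X = 2*(-1218) = -2436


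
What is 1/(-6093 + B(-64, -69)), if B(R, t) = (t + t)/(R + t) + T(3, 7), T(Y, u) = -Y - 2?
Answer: -133/810896 ≈ -0.00016402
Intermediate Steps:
T(Y, u) = -2 - Y
B(R, t) = -5 + 2*t/(R + t) (B(R, t) = (t + t)/(R + t) + (-2 - 1*3) = (2*t)/(R + t) + (-2 - 3) = 2*t/(R + t) - 5 = -5 + 2*t/(R + t))
1/(-6093 + B(-64, -69)) = 1/(-6093 + (-5*(-64) - 3*(-69))/(-64 - 69)) = 1/(-6093 + (320 + 207)/(-133)) = 1/(-6093 - 1/133*527) = 1/(-6093 - 527/133) = 1/(-810896/133) = -133/810896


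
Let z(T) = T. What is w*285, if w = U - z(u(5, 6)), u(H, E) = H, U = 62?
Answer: 16245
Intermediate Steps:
w = 57 (w = 62 - 1*5 = 62 - 5 = 57)
w*285 = 57*285 = 16245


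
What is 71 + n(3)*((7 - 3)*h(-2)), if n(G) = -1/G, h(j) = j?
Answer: 221/3 ≈ 73.667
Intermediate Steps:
71 + n(3)*((7 - 3)*h(-2)) = 71 + (-1/3)*((7 - 3)*(-2)) = 71 + (-1*1/3)*(4*(-2)) = 71 - 1/3*(-8) = 71 + 8/3 = 221/3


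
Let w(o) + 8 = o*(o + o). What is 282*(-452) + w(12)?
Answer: -127184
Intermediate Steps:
w(o) = -8 + 2*o² (w(o) = -8 + o*(o + o) = -8 + o*(2*o) = -8 + 2*o²)
282*(-452) + w(12) = 282*(-452) + (-8 + 2*12²) = -127464 + (-8 + 2*144) = -127464 + (-8 + 288) = -127464 + 280 = -127184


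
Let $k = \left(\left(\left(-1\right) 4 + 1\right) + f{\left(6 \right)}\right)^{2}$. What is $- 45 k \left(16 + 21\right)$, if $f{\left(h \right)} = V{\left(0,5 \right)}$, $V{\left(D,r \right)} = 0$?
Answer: $-14985$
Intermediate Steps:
$f{\left(h \right)} = 0$
$k = 9$ ($k = \left(\left(\left(-1\right) 4 + 1\right) + 0\right)^{2} = \left(\left(-4 + 1\right) + 0\right)^{2} = \left(-3 + 0\right)^{2} = \left(-3\right)^{2} = 9$)
$- 45 k \left(16 + 21\right) = \left(-45\right) 9 \left(16 + 21\right) = \left(-405\right) 37 = -14985$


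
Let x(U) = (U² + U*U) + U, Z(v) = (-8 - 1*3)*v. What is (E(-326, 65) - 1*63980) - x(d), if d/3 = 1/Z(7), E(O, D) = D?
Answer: -378951822/5929 ≈ -63915.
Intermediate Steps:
Z(v) = -11*v (Z(v) = (-8 - 3)*v = -11*v)
d = -3/77 (d = 3/((-11*7)) = 3/(-77) = 3*(-1/77) = -3/77 ≈ -0.038961)
x(U) = U + 2*U² (x(U) = (U² + U²) + U = 2*U² + U = U + 2*U²)
(E(-326, 65) - 1*63980) - x(d) = (65 - 1*63980) - (-3)*(1 + 2*(-3/77))/77 = (65 - 63980) - (-3)*(1 - 6/77)/77 = -63915 - (-3)*71/(77*77) = -63915 - 1*(-213/5929) = -63915 + 213/5929 = -378951822/5929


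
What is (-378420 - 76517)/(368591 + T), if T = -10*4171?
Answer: -454937/326881 ≈ -1.3918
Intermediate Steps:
T = -41710
(-378420 - 76517)/(368591 + T) = (-378420 - 76517)/(368591 - 41710) = -454937/326881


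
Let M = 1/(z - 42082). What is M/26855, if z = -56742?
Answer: -1/2653918520 ≈ -3.7680e-10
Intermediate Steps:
M = -1/98824 (M = 1/(-56742 - 42082) = 1/(-98824) = -1/98824 ≈ -1.0119e-5)
M/26855 = -1/98824/26855 = -1/98824*1/26855 = -1/2653918520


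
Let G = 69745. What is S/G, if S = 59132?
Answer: 59132/69745 ≈ 0.84783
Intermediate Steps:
S/G = 59132/69745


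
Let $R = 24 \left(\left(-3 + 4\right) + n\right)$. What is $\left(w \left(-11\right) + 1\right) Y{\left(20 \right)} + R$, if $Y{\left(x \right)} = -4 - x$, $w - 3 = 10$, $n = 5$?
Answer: $3552$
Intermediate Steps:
$w = 13$ ($w = 3 + 10 = 13$)
$R = 144$ ($R = 24 \left(\left(-3 + 4\right) + 5\right) = 24 \left(1 + 5\right) = 24 \cdot 6 = 144$)
$\left(w \left(-11\right) + 1\right) Y{\left(20 \right)} + R = \left(13 \left(-11\right) + 1\right) \left(-4 - 20\right) + 144 = \left(-143 + 1\right) \left(-4 - 20\right) + 144 = \left(-142\right) \left(-24\right) + 144 = 3408 + 144 = 3552$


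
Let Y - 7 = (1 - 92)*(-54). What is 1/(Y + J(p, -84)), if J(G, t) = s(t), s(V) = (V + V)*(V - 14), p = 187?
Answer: 1/21385 ≈ 4.6762e-5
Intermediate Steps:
s(V) = 2*V*(-14 + V) (s(V) = (2*V)*(-14 + V) = 2*V*(-14 + V))
J(G, t) = 2*t*(-14 + t)
Y = 4921 (Y = 7 + (1 - 92)*(-54) = 7 - 91*(-54) = 7 + 4914 = 4921)
1/(Y + J(p, -84)) = 1/(4921 + 2*(-84)*(-14 - 84)) = 1/(4921 + 2*(-84)*(-98)) = 1/(4921 + 16464) = 1/21385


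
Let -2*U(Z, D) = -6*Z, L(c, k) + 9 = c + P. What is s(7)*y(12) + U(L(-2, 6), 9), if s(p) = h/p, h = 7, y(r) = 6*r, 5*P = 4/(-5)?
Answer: 963/25 ≈ 38.520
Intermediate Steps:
P = -4/25 (P = (4/(-5))/5 = (4*(-⅕))/5 = (⅕)*(-⅘) = -4/25 ≈ -0.16000)
L(c, k) = -229/25 + c (L(c, k) = -9 + (c - 4/25) = -9 + (-4/25 + c) = -229/25 + c)
U(Z, D) = 3*Z (U(Z, D) = -(-3)*Z = 3*Z)
s(p) = 7/p
s(7)*y(12) + U(L(-2, 6), 9) = (7/7)*(6*12) + 3*(-229/25 - 2) = (7*(⅐))*72 + 3*(-279/25) = 1*72 - 837/25 = 72 - 837/25 = 963/25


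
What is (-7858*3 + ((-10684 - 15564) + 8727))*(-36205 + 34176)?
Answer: 83381755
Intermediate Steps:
(-7858*3 + ((-10684 - 15564) + 8727))*(-36205 + 34176) = (-23574 + (-26248 + 8727))*(-2029) = (-23574 - 17521)*(-2029) = -41095*(-2029) = 83381755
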